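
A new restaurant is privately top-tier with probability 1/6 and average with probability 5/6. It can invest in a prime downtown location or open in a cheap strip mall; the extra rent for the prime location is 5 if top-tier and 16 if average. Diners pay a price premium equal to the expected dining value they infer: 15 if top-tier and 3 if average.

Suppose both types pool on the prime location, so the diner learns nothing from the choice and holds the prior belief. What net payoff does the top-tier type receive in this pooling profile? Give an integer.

Pooled price premium = 1/6·15 + 5/6·3 = 5.
top-tier pays cost 5 for the prime location, so net payoff = 5 − 5 = 0.

0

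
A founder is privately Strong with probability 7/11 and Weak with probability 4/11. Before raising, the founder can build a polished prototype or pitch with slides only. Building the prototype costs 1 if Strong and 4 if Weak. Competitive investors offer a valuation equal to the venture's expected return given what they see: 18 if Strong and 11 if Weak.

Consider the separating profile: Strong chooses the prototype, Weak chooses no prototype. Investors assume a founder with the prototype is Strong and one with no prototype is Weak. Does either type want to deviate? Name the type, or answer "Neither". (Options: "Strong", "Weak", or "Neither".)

Weak

The prototype pays 18; no prototype pays 11.
Strong: assigned the prototype, nets 18 − 1 = 17; deviating to no prototype nets 11.
Weak: assigned no prototype, nets 11; deviating to the prototype nets 18 − 4 = 14.
The Weak type gains 3 by deviating.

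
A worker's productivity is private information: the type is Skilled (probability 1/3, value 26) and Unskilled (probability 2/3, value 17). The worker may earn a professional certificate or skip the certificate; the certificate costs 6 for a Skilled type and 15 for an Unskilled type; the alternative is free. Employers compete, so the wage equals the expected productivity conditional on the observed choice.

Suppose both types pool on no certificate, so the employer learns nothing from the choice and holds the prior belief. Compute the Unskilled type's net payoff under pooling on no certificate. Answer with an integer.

Pooled wage = 1/3·26 + 2/3·17 = 20.
Unskilled pays no cost for no certificate, so net payoff = 20.

20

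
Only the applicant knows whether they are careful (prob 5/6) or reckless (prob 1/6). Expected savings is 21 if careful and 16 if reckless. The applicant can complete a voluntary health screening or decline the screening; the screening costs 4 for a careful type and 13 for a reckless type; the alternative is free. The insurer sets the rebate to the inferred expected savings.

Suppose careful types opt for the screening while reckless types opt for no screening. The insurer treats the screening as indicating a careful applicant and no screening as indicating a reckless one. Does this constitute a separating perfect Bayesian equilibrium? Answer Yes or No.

Under these beliefs, the screening earns rebate 21 and no screening earns rebate 16.
careful: the screening nets 21 − 4 = 17; no screening nets 16. careful prefers the screening.
reckless: the screening nets 21 − 13 = 8; no screening nets 16. reckless prefers no screening.
Neither type deviates, so the separating profile is an equilibrium.

Yes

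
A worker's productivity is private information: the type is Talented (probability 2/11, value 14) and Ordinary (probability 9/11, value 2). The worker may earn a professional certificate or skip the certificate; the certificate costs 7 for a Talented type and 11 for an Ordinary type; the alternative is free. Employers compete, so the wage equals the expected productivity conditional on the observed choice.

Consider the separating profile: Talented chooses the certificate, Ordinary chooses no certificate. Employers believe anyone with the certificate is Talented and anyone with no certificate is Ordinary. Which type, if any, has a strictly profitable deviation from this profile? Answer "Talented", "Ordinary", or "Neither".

The certificate pays 14; no certificate pays 2.
Talented: assigned the certificate, nets 14 − 7 = 7; deviating to no certificate nets 2.
Ordinary: assigned no certificate, nets 2; deviating to the certificate nets 14 − 11 = 3.
The Ordinary type gains 1 by deviating.

Ordinary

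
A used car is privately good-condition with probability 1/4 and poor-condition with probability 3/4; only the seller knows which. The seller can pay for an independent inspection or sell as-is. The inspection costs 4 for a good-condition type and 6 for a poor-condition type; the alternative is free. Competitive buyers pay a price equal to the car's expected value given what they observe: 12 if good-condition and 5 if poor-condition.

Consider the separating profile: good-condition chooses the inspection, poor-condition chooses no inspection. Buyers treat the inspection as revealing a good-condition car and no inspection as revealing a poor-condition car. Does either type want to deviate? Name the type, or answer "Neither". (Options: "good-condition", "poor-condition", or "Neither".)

poor-condition

The inspection pays 12; no inspection pays 5.
good-condition: assigned the inspection, nets 12 − 4 = 8; deviating to no inspection nets 5.
poor-condition: assigned no inspection, nets 5; deviating to the inspection nets 12 − 6 = 6.
The poor-condition type gains 1 by deviating.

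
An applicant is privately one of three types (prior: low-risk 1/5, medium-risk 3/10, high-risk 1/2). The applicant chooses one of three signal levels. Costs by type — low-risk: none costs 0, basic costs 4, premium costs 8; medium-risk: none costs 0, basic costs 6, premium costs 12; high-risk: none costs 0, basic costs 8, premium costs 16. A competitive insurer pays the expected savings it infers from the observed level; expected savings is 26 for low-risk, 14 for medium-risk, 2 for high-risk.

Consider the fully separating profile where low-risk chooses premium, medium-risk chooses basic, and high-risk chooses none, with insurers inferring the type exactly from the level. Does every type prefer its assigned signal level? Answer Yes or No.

Separating rebates: premium → 26, basic → 14, none → 2.
low-risk (assigned premium): none: 2 − 0 = 2; basic: 14 − 4 = 10; premium: 26 − 8 = 18. low-risk stays.
medium-risk (assigned basic): none: 2 − 0 = 2; basic: 14 − 6 = 8; premium: 26 − 12 = 14. medium-risk prefers premium.
high-risk (assigned none): none: 2 − 0 = 2; basic: 14 − 8 = 6; premium: 26 − 16 = 10. high-risk prefers premium.
At least one type deviates; the separating profile fails.

No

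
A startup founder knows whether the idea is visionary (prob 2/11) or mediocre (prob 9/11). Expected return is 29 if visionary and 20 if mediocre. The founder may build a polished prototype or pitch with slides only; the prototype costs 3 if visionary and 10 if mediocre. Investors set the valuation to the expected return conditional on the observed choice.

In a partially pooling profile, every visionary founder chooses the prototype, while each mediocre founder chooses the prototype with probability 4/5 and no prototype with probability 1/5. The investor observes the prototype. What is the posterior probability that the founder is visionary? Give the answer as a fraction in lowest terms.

5/23

P(the prototype) = (2/11)·1 + (9/11)·(4/5) = 46/55.
By Bayes' rule, P(visionary | the prototype) = (2/11) / (46/55) = 5/23.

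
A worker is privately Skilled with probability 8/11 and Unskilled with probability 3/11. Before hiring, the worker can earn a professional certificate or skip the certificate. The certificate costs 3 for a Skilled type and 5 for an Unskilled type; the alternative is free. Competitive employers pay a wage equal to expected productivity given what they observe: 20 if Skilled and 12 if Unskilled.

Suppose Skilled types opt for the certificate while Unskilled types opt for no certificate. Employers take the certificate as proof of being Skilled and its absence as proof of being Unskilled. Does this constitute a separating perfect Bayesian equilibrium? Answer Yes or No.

No

Under these beliefs, the certificate earns wage 20 and no certificate earns wage 12.
Skilled: the certificate nets 20 − 3 = 17; no certificate nets 12. Skilled prefers the certificate.
Unskilled: the certificate nets 20 − 5 = 15; no certificate nets 12. Unskilled would deviate to the certificate.
Unskilled has a profitable deviation, so the profile is not an equilibrium.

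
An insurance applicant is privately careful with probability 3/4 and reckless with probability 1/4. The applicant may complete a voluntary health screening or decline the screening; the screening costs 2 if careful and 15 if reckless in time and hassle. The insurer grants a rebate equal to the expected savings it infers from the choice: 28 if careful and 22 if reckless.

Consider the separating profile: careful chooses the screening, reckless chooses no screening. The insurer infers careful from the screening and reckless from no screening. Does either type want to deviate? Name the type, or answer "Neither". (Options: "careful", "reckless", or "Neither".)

The screening pays 28; no screening pays 22.
careful: assigned the screening, nets 28 − 2 = 26; deviating to no screening nets 22.
reckless: assigned no screening, nets 22; deviating to the screening nets 28 − 15 = 13.
Both types strictly prefer their assigned action; no profitable deviation.

Neither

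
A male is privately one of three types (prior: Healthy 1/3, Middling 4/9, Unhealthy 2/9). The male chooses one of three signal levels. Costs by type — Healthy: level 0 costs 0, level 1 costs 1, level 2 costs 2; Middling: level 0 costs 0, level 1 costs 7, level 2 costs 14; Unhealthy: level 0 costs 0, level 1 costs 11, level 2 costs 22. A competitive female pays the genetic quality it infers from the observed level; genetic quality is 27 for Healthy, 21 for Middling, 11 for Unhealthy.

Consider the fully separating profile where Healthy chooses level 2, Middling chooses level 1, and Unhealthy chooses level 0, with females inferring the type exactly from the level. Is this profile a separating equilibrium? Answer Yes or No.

Yes

Separating mating payoffs: level 2 → 27, level 1 → 21, level 0 → 11.
Healthy (assigned level 2): level 0: 11 − 0 = 11; level 1: 21 − 1 = 20; level 2: 27 − 2 = 25. Healthy stays.
Middling (assigned level 1): level 0: 11 − 0 = 11; level 1: 21 − 7 = 14; level 2: 27 − 14 = 13. Middling stays.
Unhealthy (assigned level 0): level 0: 11 − 0 = 11; level 1: 21 − 11 = 10; level 2: 27 − 22 = 5. Unhealthy stays.
Every type prefers its assigned level; separation holds.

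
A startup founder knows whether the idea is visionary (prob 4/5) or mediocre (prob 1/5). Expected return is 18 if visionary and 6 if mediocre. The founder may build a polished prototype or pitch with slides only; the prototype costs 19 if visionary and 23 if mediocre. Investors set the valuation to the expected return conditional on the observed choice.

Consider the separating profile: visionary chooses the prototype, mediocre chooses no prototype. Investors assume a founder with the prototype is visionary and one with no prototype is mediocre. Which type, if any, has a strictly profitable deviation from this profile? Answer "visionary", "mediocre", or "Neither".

visionary

The prototype pays 18; no prototype pays 6.
visionary: assigned the prototype, nets 18 − 19 = -1; deviating to no prototype nets 6.
mediocre: assigned no prototype, nets 6; deviating to the prototype nets 18 − 23 = -5.
The visionary type gains 7 by deviating.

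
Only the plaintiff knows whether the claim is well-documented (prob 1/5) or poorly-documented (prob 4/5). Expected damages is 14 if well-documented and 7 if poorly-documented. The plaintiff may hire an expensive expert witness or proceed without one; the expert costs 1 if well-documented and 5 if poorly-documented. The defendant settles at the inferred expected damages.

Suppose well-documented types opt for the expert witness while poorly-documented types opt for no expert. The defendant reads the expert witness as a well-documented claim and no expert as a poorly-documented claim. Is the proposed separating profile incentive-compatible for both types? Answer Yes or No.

Under these beliefs, the expert witness earns settlement 14 and no expert earns settlement 7.
well-documented: the expert witness nets 14 − 1 = 13; no expert nets 7. well-documented prefers the expert witness.
poorly-documented: the expert witness nets 14 − 5 = 9; no expert nets 7. poorly-documented would deviate to the expert witness.
poorly-documented has a profitable deviation, so the profile is not an equilibrium.

No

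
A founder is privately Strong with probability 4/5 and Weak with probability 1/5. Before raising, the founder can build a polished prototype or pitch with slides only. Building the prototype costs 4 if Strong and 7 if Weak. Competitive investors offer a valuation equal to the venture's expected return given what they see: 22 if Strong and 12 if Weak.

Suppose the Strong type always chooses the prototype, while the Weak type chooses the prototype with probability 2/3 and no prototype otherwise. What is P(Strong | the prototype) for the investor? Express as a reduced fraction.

P(the prototype) = (4/5)·1 + (1/5)·(2/3) = 14/15.
By Bayes' rule, P(Strong | the prototype) = (4/5) / (14/15) = 6/7.

6/7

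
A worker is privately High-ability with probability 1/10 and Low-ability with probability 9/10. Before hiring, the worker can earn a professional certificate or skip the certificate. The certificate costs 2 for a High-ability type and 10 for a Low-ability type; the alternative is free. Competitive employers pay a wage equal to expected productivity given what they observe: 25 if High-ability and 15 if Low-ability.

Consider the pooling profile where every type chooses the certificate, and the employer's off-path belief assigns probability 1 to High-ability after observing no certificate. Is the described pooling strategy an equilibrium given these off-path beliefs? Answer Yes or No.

On path, the employer holds the prior and pays 1/10·25 + 9/10·15 = 16. Off path (no certificate), believing High-ability, it pays 25.
High-ability: the certificate nets 16 − 2 = 14; no certificate nets 25. High-ability would deviate.
Low-ability: the certificate nets 16 − 10 = 6; no certificate nets 25. Low-ability would deviate.
A type deviates, so pooling fails.

No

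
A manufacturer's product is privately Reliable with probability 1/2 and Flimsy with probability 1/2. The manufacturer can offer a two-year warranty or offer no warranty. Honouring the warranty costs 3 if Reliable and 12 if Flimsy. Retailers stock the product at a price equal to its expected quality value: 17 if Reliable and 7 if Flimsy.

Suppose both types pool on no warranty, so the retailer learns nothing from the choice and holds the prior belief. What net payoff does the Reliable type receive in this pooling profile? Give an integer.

12

Pooled price = 1/2·17 + 1/2·7 = 12.
Reliable pays no cost for no warranty, so net payoff = 12.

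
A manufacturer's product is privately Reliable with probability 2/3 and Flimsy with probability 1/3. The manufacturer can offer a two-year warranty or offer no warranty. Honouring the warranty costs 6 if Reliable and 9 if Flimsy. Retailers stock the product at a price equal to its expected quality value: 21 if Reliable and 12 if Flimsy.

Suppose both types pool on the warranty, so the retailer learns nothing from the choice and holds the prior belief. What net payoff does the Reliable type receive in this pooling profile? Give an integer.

Pooled price = 2/3·21 + 1/3·12 = 18.
Reliable pays cost 6 for the warranty, so net payoff = 18 − 6 = 12.

12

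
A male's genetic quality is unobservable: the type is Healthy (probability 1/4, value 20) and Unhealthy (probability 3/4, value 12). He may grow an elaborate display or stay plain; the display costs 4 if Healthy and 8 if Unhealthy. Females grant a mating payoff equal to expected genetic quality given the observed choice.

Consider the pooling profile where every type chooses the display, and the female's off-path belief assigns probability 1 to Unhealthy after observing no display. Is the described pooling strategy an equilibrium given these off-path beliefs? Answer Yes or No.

No

On path, the female holds the prior and pays 1/4·20 + 3/4·12 = 14. Off path (no display), believing Unhealthy, it pays 12.
Healthy: the display nets 14 − 4 = 10; no display nets 12. Healthy would deviate.
Unhealthy: the display nets 14 − 8 = 6; no display nets 12. Unhealthy would deviate.
A type deviates, so pooling fails.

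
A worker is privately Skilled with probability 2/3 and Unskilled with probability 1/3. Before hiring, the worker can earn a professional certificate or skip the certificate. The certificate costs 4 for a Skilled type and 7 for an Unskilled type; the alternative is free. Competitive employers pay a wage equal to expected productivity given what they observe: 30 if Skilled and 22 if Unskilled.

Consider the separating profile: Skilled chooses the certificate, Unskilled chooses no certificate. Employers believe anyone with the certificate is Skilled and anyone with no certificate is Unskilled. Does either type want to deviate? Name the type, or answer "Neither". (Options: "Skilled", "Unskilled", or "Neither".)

Unskilled

The certificate pays 30; no certificate pays 22.
Skilled: assigned the certificate, nets 30 − 4 = 26; deviating to no certificate nets 22.
Unskilled: assigned no certificate, nets 22; deviating to the certificate nets 30 − 7 = 23.
The Unskilled type gains 1 by deviating.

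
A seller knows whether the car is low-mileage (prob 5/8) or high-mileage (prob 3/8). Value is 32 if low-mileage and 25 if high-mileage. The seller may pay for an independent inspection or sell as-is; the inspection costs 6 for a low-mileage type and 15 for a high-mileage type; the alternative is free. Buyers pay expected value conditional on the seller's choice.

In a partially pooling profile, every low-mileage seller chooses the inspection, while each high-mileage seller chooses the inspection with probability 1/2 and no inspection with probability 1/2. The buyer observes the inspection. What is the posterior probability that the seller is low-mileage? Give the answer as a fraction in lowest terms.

P(the inspection) = (5/8)·1 + (3/8)·(1/2) = 13/16.
By Bayes' rule, P(low-mileage | the inspection) = (5/8) / (13/16) = 10/13.

10/13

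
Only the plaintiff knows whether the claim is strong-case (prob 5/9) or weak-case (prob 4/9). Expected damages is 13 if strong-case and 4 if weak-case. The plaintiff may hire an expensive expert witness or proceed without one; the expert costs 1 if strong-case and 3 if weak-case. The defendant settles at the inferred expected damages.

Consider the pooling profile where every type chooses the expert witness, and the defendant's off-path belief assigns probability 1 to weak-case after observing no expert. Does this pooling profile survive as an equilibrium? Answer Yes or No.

Yes

On path, the defendant holds the prior and pays 5/9·13 + 4/9·4 = 9. Off path (no expert), believing weak-case, it pays 4.
strong-case: the expert witness nets 9 − 1 = 8; no expert nets 4. strong-case stays.
weak-case: the expert witness nets 9 − 3 = 6; no expert nets 4. weak-case stays.
No type deviates, so pooling is sustained.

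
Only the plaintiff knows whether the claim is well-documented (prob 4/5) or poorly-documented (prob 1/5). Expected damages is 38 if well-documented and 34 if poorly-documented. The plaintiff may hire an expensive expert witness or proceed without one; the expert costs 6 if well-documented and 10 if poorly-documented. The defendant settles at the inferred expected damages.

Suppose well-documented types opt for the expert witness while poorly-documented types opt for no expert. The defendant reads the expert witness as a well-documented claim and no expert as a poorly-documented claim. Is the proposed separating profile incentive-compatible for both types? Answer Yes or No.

No

Under these beliefs, the expert witness earns settlement 38 and no expert earns settlement 34.
well-documented: the expert witness nets 38 − 6 = 32; no expert nets 34. well-documented would deviate to no expert.
poorly-documented: the expert witness nets 38 − 10 = 28; no expert nets 34. poorly-documented prefers no expert.
well-documented has a profitable deviation, so the profile is not an equilibrium.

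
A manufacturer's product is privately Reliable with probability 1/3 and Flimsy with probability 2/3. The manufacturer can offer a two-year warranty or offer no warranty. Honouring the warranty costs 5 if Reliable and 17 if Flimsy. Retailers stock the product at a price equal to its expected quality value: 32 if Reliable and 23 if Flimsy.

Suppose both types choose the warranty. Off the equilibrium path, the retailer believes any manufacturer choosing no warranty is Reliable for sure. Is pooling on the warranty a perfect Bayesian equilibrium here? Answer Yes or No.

On path, the retailer holds the prior and pays 1/3·32 + 2/3·23 = 26. Off path (no warranty), believing Reliable, it pays 32.
Reliable: the warranty nets 26 − 5 = 21; no warranty nets 32. Reliable would deviate.
Flimsy: the warranty nets 26 − 17 = 9; no warranty nets 32. Flimsy would deviate.
A type deviates, so pooling fails.

No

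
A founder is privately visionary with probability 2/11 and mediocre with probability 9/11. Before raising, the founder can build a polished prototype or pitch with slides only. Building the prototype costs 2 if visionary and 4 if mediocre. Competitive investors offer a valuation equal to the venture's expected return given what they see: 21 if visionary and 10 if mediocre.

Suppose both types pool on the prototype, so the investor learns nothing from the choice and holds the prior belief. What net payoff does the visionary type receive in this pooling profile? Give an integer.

Pooled valuation = 2/11·21 + 9/11·10 = 12.
visionary pays cost 2 for the prototype, so net payoff = 12 − 2 = 10.

10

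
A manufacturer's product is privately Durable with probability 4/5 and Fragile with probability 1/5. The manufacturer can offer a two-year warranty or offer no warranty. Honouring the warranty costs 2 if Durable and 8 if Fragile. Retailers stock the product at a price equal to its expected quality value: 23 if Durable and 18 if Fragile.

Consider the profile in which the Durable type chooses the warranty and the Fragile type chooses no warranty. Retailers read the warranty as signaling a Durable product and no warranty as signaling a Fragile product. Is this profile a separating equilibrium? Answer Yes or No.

Yes

Under these beliefs, the warranty earns price 23 and no warranty earns price 18.
Durable: the warranty nets 23 − 2 = 21; no warranty nets 18. Durable prefers the warranty.
Fragile: the warranty nets 23 − 8 = 15; no warranty nets 18. Fragile prefers no warranty.
Neither type deviates, so the separating profile is an equilibrium.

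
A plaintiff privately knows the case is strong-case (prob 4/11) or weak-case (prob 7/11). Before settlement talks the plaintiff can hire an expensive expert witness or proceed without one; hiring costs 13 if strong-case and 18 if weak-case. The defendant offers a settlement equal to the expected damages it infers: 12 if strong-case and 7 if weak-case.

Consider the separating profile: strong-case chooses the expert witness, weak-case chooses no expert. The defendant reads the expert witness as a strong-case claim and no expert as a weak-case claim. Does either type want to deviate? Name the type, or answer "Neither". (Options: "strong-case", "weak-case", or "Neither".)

strong-case

The expert witness pays 12; no expert pays 7.
strong-case: assigned the expert witness, nets 12 − 13 = -1; deviating to no expert nets 7.
weak-case: assigned no expert, nets 7; deviating to the expert witness nets 12 − 18 = -6.
The strong-case type gains 8 by deviating.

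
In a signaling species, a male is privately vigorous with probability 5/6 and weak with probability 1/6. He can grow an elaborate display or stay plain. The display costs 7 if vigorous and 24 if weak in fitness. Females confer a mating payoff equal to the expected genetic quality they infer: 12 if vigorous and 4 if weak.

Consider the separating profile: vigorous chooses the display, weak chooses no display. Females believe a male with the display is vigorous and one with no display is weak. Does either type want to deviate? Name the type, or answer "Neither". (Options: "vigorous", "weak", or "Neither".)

The display pays 12; no display pays 4.
vigorous: assigned the display, nets 12 − 7 = 5; deviating to no display nets 4.
weak: assigned no display, nets 4; deviating to the display nets 12 − 24 = -12.
Both types strictly prefer their assigned action; no profitable deviation.

Neither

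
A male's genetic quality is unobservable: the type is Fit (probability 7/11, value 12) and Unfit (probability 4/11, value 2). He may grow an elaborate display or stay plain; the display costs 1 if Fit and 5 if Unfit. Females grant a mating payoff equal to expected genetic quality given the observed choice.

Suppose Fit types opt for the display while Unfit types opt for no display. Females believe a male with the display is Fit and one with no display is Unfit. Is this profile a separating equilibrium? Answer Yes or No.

Under these beliefs, the display earns mating payoff 12 and no display earns mating payoff 2.
Fit: the display nets 12 − 1 = 11; no display nets 2. Fit prefers the display.
Unfit: the display nets 12 − 5 = 7; no display nets 2. Unfit would deviate to the display.
Unfit has a profitable deviation, so the profile is not an equilibrium.

No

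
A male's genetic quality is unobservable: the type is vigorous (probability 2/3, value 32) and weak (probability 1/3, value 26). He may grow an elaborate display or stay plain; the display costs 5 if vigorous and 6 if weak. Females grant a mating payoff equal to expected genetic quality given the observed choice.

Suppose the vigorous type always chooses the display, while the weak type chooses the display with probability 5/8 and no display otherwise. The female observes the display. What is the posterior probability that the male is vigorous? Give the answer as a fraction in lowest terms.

16/21

P(the display) = (2/3)·1 + (1/3)·(5/8) = 7/8.
By Bayes' rule, P(vigorous | the display) = (2/3) / (7/8) = 16/21.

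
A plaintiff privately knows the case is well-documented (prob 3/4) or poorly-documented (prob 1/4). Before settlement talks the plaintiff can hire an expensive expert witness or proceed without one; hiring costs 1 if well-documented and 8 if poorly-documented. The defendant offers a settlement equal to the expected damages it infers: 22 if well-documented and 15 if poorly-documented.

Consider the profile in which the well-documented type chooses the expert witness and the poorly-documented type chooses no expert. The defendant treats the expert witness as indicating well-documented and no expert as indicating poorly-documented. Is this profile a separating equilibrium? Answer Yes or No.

Under these beliefs, the expert witness earns settlement 22 and no expert earns settlement 15.
well-documented: the expert witness nets 22 − 1 = 21; no expert nets 15. well-documented prefers the expert witness.
poorly-documented: the expert witness nets 22 − 8 = 14; no expert nets 15. poorly-documented prefers no expert.
Neither type deviates, so the separating profile is an equilibrium.

Yes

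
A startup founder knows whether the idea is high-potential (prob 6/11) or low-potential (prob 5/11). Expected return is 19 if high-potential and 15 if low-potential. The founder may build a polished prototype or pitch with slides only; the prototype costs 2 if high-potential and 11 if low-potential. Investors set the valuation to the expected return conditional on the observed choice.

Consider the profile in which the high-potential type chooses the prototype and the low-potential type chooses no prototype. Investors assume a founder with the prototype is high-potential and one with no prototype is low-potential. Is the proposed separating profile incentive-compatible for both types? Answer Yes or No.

Under these beliefs, the prototype earns valuation 19 and no prototype earns valuation 15.
high-potential: the prototype nets 19 − 2 = 17; no prototype nets 15. high-potential prefers the prototype.
low-potential: the prototype nets 19 − 11 = 8; no prototype nets 15. low-potential prefers no prototype.
Neither type deviates, so the separating profile is an equilibrium.

Yes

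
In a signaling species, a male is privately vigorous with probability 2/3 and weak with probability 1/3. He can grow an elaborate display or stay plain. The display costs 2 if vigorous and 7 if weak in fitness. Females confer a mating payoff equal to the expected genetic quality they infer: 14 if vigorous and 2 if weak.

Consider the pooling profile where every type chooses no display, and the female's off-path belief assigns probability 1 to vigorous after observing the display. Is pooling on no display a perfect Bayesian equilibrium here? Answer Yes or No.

On path, the female holds the prior and pays 2/3·14 + 1/3·2 = 10. Off path (the display), believing vigorous, it pays 14.
vigorous: no display nets 10; the display nets 14 − 2 = 12. vigorous would deviate.
weak: no display nets 10; the display nets 14 − 7 = 7. weak stays.
A type deviates, so pooling fails.

No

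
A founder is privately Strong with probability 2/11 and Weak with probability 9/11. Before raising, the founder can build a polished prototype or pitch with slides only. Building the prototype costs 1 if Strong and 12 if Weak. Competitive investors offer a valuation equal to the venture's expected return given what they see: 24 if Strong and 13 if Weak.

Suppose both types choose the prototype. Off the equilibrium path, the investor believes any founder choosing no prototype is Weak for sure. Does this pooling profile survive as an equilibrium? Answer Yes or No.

No

On path, the investor holds the prior and pays 2/11·24 + 9/11·13 = 15. Off path (no prototype), believing Weak, it pays 13.
Strong: the prototype nets 15 − 1 = 14; no prototype nets 13. Strong stays.
Weak: the prototype nets 15 − 12 = 3; no prototype nets 13. Weak would deviate.
A type deviates, so pooling fails.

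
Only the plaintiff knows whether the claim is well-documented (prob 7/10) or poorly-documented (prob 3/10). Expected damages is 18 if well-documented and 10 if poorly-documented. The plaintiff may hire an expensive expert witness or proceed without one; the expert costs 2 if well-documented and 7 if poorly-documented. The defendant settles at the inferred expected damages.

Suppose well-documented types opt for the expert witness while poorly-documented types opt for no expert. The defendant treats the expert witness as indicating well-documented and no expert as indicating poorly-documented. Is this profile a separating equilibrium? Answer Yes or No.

Under these beliefs, the expert witness earns settlement 18 and no expert earns settlement 10.
well-documented: the expert witness nets 18 − 2 = 16; no expert nets 10. well-documented prefers the expert witness.
poorly-documented: the expert witness nets 18 − 7 = 11; no expert nets 10. poorly-documented would deviate to the expert witness.
poorly-documented has a profitable deviation, so the profile is not an equilibrium.

No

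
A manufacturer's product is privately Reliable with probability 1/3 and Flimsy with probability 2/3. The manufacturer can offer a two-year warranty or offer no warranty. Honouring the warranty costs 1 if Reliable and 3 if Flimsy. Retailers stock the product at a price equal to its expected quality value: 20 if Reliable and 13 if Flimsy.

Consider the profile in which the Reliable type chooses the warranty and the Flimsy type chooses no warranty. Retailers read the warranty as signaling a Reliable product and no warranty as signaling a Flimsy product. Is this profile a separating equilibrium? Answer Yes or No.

Under these beliefs, the warranty earns price 20 and no warranty earns price 13.
Reliable: the warranty nets 20 − 1 = 19; no warranty nets 13. Reliable prefers the warranty.
Flimsy: the warranty nets 20 − 3 = 17; no warranty nets 13. Flimsy would deviate to the warranty.
Flimsy has a profitable deviation, so the profile is not an equilibrium.

No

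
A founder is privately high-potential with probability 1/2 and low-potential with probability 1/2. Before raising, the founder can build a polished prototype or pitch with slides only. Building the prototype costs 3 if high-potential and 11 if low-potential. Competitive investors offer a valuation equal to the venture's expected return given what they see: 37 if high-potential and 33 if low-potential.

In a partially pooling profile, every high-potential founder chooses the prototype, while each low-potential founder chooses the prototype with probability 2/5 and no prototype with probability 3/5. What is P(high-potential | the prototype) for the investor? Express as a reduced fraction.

5/7

P(the prototype) = (1/2)·1 + (1/2)·(2/5) = 7/10.
By Bayes' rule, P(high-potential | the prototype) = (1/2) / (7/10) = 5/7.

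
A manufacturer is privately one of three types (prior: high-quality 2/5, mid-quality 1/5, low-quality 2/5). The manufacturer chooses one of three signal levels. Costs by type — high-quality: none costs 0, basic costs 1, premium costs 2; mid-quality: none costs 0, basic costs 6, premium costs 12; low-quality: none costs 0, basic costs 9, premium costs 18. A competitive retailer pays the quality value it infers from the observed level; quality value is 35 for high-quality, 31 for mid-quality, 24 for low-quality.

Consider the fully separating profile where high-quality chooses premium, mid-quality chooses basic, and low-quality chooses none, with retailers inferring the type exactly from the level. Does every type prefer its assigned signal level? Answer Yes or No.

Yes

Separating prices: premium → 35, basic → 31, none → 24.
high-quality (assigned premium): none: 24 − 0 = 24; basic: 31 − 1 = 30; premium: 35 − 2 = 33. high-quality stays.
mid-quality (assigned basic): none: 24 − 0 = 24; basic: 31 − 6 = 25; premium: 35 − 12 = 23. mid-quality stays.
low-quality (assigned none): none: 24 − 0 = 24; basic: 31 − 9 = 22; premium: 35 − 18 = 17. low-quality stays.
Every type prefers its assigned level; separation holds.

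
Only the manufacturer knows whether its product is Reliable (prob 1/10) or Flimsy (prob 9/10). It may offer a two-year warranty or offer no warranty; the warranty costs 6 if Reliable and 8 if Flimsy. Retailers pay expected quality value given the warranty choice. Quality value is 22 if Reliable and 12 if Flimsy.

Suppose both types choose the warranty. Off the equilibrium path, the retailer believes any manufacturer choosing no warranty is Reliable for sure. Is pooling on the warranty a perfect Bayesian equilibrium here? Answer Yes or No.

No

On path, the retailer holds the prior and pays 1/10·22 + 9/10·12 = 13. Off path (no warranty), believing Reliable, it pays 22.
Reliable: the warranty nets 13 − 6 = 7; no warranty nets 22. Reliable would deviate.
Flimsy: the warranty nets 13 − 8 = 5; no warranty nets 22. Flimsy would deviate.
A type deviates, so pooling fails.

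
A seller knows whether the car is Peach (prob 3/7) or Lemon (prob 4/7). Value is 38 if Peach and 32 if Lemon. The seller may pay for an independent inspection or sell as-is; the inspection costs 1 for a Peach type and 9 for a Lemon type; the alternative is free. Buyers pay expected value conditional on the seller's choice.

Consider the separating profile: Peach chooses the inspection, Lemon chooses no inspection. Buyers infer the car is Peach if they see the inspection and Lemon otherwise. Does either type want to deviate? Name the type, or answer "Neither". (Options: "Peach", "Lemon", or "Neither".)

Neither

The inspection pays 38; no inspection pays 32.
Peach: assigned the inspection, nets 38 − 1 = 37; deviating to no inspection nets 32.
Lemon: assigned no inspection, nets 32; deviating to the inspection nets 38 − 9 = 29.
Both types strictly prefer their assigned action; no profitable deviation.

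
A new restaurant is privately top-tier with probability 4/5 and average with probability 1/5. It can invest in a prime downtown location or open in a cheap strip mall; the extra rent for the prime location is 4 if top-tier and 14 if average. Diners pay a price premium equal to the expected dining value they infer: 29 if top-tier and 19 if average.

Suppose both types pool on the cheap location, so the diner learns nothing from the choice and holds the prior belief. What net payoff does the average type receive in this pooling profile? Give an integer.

27

Pooled price premium = 4/5·29 + 1/5·19 = 27.
average pays no cost for the cheap location, so net payoff = 27.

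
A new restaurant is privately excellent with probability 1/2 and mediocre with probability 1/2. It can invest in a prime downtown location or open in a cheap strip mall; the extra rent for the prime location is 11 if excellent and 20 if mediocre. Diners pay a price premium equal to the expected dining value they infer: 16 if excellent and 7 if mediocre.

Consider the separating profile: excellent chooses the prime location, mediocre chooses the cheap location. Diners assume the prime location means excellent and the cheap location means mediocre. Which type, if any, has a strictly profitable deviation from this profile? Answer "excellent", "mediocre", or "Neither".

The prime location pays 16; the cheap location pays 7.
excellent: assigned the prime location, nets 16 − 11 = 5; deviating to the cheap location nets 7.
mediocre: assigned the cheap location, nets 7; deviating to the prime location nets 16 − 20 = -4.
The excellent type gains 2 by deviating.

excellent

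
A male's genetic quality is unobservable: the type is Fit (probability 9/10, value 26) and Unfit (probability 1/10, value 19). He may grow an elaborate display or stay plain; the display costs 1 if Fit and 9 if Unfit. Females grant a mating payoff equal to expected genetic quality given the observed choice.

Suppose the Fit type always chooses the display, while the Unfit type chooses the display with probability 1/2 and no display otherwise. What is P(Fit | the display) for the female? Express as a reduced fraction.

18/19

P(the display) = (9/10)·1 + (1/10)·(1/2) = 19/20.
By Bayes' rule, P(Fit | the display) = (9/10) / (19/20) = 18/19.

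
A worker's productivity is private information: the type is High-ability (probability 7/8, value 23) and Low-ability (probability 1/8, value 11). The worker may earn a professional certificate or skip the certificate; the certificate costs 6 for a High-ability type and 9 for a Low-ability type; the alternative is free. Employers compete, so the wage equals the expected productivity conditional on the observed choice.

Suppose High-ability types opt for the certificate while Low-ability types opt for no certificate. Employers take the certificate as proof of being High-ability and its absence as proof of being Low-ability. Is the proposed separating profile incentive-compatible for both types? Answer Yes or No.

No

Under these beliefs, the certificate earns wage 23 and no certificate earns wage 11.
High-ability: the certificate nets 23 − 6 = 17; no certificate nets 11. High-ability prefers the certificate.
Low-ability: the certificate nets 23 − 9 = 14; no certificate nets 11. Low-ability would deviate to the certificate.
Low-ability has a profitable deviation, so the profile is not an equilibrium.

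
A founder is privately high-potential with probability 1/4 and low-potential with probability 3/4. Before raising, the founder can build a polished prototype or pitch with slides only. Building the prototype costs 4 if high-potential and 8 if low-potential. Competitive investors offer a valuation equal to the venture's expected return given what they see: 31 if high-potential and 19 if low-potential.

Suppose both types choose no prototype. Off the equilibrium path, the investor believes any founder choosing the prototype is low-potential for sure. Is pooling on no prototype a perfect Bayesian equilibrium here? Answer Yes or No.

On path, the investor holds the prior and pays 1/4·31 + 3/4·19 = 22. Off path (the prototype), believing low-potential, it pays 19.
high-potential: no prototype nets 22; the prototype nets 19 − 4 = 15. high-potential stays.
low-potential: no prototype nets 22; the prototype nets 19 − 8 = 11. low-potential stays.
No type deviates, so pooling is sustained.

Yes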